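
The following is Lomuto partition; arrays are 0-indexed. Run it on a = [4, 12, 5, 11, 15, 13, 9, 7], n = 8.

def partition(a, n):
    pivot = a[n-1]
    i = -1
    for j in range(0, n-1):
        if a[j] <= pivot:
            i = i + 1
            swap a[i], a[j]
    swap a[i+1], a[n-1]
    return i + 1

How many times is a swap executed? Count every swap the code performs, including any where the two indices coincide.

pivot = a[7] = 7; i = -1
j=0: a[0]=4 ≤ 7 → i=0, swap a[0],a[0] (no change) → [4, 12, 5, 11, 15, 13, 9, 7]
j=1: a[1]=12 > 7 → no swap
j=2: a[2]=5 ≤ 7 → i=1, swap a[1],a[2] → [4, 5, 12, 11, 15, 13, 9, 7]
j=3: a[3]=11 > 7 → no swap
j=4: a[4]=15 > 7 → no swap
j=5: a[5]=13 > 7 → no swap
j=6: a[6]=9 > 7 → no swap
final swap a[2],a[7] → [4, 5, 7, 11, 15, 13, 9, 12]; return 2

3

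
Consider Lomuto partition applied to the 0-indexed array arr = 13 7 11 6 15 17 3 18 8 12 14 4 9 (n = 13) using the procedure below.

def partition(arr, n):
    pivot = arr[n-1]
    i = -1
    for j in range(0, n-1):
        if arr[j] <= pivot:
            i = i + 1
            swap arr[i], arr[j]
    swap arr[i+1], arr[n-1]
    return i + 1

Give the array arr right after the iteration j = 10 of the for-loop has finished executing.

pivot = arr[12] = 9; i = -1
j=0: arr[0]=13 > 9 → no swap
j=1: arr[1]=7 ≤ 9 → i=0, swap arr[0],arr[1] → 7 13 11 6 15 17 3 18 8 12 14 4 9
j=2: arr[2]=11 > 9 → no swap
j=3: arr[3]=6 ≤ 9 → i=1, swap arr[1],arr[3] → 7 6 11 13 15 17 3 18 8 12 14 4 9
j=4: arr[4]=15 > 9 → no swap
j=5: arr[5]=17 > 9 → no swap
j=6: arr[6]=3 ≤ 9 → i=2, swap arr[2],arr[6] → 7 6 3 13 15 17 11 18 8 12 14 4 9
j=7: arr[7]=18 > 9 → no swap
j=8: arr[8]=8 ≤ 9 → i=3, swap arr[3],arr[8] → 7 6 3 8 15 17 11 18 13 12 14 4 9
j=9: arr[9]=12 > 9 → no swap
j=10: arr[10]=14 > 9 → no swap
(after j=10) arr = 7 6 3 8 15 17 11 18 13 12 14 4 9

7 6 3 8 15 17 11 18 13 12 14 4 9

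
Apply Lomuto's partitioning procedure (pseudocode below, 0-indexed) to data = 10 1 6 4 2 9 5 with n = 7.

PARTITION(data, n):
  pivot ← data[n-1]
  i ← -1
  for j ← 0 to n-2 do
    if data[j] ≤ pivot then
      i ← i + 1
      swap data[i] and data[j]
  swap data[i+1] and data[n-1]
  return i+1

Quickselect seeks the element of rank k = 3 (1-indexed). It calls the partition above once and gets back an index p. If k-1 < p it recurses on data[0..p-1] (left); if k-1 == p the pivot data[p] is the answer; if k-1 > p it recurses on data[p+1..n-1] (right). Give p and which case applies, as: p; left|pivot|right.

3; left

pivot = data[6] = 5; i = -1
j=0: data[0]=10 > 5 → no swap
j=1: data[1]=1 ≤ 5 → i=0, swap data[0],data[1] → 1 10 6 4 2 9 5
j=2: data[2]=6 > 5 → no swap
j=3: data[3]=4 ≤ 5 → i=1, swap data[1],data[3] → 1 4 6 10 2 9 5
j=4: data[4]=2 ≤ 5 → i=2, swap data[2],data[4] → 1 4 2 10 6 9 5
j=5: data[5]=9 > 5 → no swap
final swap data[3],data[6] → 1 4 2 5 6 9 10; return 3
p = 3; k-1 = 2 < 3 ⇒ left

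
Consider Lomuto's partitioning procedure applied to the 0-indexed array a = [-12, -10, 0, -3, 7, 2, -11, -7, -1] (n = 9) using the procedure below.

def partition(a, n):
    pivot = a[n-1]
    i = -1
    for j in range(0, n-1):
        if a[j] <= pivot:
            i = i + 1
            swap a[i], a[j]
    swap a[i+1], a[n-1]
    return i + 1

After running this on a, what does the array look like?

pivot=-1, i=-1
j=0: -12≤-1, i=0, swap(0,0) ⇒ [-12, -10, 0, -3, 7, 2, -11, -7, -1]
j=1: -10≤-1, i=1, swap(1,1) ⇒ [-12, -10, 0, -3, 7, 2, -11, -7, -1]
j=2: 0>-1, skip
j=3: -3≤-1, i=2, swap(2,3) ⇒ [-12, -10, -3, 0, 7, 2, -11, -7, -1]
j=4: 7>-1, skip
j=5: 2>-1, skip
j=6: -11≤-1, i=3, swap(3,6) ⇒ [-12, -10, -3, -11, 7, 2, 0, -7, -1]
j=7: -7≤-1, i=4, swap(4,7) ⇒ [-12, -10, -3, -11, -7, 2, 0, 7, -1]
swap(5,8) ⇒ [-12, -10, -3, -11, -7, -1, 0, 7, 2]; return 5

[-12, -10, -3, -11, -7, -1, 0, 7, 2]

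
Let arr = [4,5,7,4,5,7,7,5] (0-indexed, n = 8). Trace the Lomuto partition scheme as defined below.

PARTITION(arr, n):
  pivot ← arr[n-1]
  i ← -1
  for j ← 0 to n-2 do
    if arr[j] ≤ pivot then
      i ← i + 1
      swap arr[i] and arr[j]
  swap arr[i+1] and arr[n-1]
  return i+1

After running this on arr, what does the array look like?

[4,5,4,5,5,7,7,7]

pivot = arr[7] = 5; i = -1
j=0: arr[0]=4 ≤ 5 → i=0, swap arr[0],arr[0] (no change) → [4,5,7,4,5,7,7,5]
j=1: arr[1]=5 ≤ 5 → i=1, swap arr[1],arr[1] (no change) → [4,5,7,4,5,7,7,5]
j=2: arr[2]=7 > 5 → no swap
j=3: arr[3]=4 ≤ 5 → i=2, swap arr[2],arr[3] → [4,5,4,7,5,7,7,5]
j=4: arr[4]=5 ≤ 5 → i=3, swap arr[3],arr[4] → [4,5,4,5,7,7,7,5]
j=5: arr[5]=7 > 5 → no swap
j=6: arr[6]=7 > 5 → no swap
final swap arr[4],arr[7] → [4,5,4,5,5,7,7,7]; return 4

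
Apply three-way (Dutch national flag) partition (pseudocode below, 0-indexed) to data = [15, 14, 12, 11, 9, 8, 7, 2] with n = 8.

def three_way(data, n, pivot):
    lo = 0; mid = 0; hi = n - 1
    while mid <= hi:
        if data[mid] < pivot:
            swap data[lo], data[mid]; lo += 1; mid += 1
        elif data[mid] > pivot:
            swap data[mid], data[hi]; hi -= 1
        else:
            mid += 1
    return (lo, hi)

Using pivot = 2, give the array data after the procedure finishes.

[2, 12, 11, 9, 8, 7, 14, 15]

pivot = 2; lo=0, mid=0, hi=7
data[mid]=15>2: swap data[0],data[7]; hi=6 → [2, 14, 12, 11, 9, 8, 7, 15]
data[mid]=2=2: mid=1
data[mid]=14>2: swap data[1],data[6]; hi=5 → [2, 7, 12, 11, 9, 8, 14, 15]
data[mid]=7>2: swap data[1],data[5]; hi=4 → [2, 8, 12, 11, 9, 7, 14, 15]
data[mid]=8>2: swap data[1],data[4]; hi=3 → [2, 9, 12, 11, 8, 7, 14, 15]
data[mid]=9>2: swap data[1],data[3]; hi=2 → [2, 11, 12, 9, 8, 7, 14, 15]
data[mid]=11>2: swap data[1],data[2]; hi=1 → [2, 12, 11, 9, 8, 7, 14, 15]
data[mid]=12>2: swap data[1],data[1]; hi=0 → [2, 12, 11, 9, 8, 7, 14, 15]
end: lo=0, hi=0; data = [2, 12, 11, 9, 8, 7, 14, 15]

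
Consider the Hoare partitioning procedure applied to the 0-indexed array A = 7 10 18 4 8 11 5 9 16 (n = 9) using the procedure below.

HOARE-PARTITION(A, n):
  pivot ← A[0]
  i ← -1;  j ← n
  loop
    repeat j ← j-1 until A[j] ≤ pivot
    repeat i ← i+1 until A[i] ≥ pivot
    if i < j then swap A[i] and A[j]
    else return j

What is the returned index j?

1

pivot=7
j stops at 6 (5), i stops at 0 (7); swap ⇒ 5 10 18 4 8 11 7 9 16
j stops at 3 (4), i stops at 1 (10); swap ⇒ 5 4 18 10 8 11 7 9 16
j stops at 1, i stops at 2; i≥j ⇒ return 1. A=5 4 18 10 8 11 7 9 16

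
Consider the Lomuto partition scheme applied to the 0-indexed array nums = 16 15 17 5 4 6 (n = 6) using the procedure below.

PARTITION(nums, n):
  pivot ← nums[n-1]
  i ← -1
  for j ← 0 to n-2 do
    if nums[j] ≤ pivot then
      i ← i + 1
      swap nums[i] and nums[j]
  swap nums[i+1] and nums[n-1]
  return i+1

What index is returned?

2

pivot=6, i=-1
j=0: 16>6, skip
j=1: 15>6, skip
j=2: 17>6, skip
j=3: 5≤6, i=0, swap(0,3) ⇒ 5 15 17 16 4 6
j=4: 4≤6, i=1, swap(1,4) ⇒ 5 4 17 16 15 6
swap(2,5) ⇒ 5 4 6 16 15 17; return 2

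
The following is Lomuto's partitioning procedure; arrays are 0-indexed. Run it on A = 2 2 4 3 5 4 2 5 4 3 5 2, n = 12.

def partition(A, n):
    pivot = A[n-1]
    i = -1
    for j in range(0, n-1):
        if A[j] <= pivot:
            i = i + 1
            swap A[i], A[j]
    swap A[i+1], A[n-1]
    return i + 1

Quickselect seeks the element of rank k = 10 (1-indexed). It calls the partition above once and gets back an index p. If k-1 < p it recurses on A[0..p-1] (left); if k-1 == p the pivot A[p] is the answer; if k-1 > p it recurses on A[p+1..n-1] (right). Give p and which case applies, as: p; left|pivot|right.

pivot=2, i=-1
j=0: 2≤2, i=0, swap(0,0) ⇒ 2 2 4 3 5 4 2 5 4 3 5 2
j=1: 2≤2, i=1, swap(1,1) ⇒ 2 2 4 3 5 4 2 5 4 3 5 2
j=2: 4>2, skip
j=3: 3>2, skip
j=4: 5>2, skip
j=5: 4>2, skip
j=6: 2≤2, i=2, swap(2,6) ⇒ 2 2 2 3 5 4 4 5 4 3 5 2
j=7: 5>2, skip
j=8: 4>2, skip
j=9: 3>2, skip
j=10: 5>2, skip
swap(3,11) ⇒ 2 2 2 2 5 4 4 5 4 3 5 3; return 3
p = 3; k-1 = 9 > 3 ⇒ right

3; right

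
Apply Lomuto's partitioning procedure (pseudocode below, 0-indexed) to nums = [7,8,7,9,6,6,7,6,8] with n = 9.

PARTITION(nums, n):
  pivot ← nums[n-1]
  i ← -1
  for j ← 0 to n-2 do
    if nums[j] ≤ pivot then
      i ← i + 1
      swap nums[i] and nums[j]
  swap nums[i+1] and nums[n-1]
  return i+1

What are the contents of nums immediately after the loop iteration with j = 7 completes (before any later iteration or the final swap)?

[7,8,7,6,6,7,6,9,8]

pivot = nums[8] = 8; i = -1
j=0: nums[0]=7 ≤ 8 → i=0, swap nums[0],nums[0] (no change) → [7,8,7,9,6,6,7,6,8]
j=1: nums[1]=8 ≤ 8 → i=1, swap nums[1],nums[1] (no change) → [7,8,7,9,6,6,7,6,8]
j=2: nums[2]=7 ≤ 8 → i=2, swap nums[2],nums[2] (no change) → [7,8,7,9,6,6,7,6,8]
j=3: nums[3]=9 > 8 → no swap
j=4: nums[4]=6 ≤ 8 → i=3, swap nums[3],nums[4] → [7,8,7,6,9,6,7,6,8]
j=5: nums[5]=6 ≤ 8 → i=4, swap nums[4],nums[5] → [7,8,7,6,6,9,7,6,8]
j=6: nums[6]=7 ≤ 8 → i=5, swap nums[5],nums[6] → [7,8,7,6,6,7,9,6,8]
j=7: nums[7]=6 ≤ 8 → i=6, swap nums[6],nums[7] → [7,8,7,6,6,7,6,9,8]
(after j=7) nums = [7,8,7,6,6,7,6,9,8]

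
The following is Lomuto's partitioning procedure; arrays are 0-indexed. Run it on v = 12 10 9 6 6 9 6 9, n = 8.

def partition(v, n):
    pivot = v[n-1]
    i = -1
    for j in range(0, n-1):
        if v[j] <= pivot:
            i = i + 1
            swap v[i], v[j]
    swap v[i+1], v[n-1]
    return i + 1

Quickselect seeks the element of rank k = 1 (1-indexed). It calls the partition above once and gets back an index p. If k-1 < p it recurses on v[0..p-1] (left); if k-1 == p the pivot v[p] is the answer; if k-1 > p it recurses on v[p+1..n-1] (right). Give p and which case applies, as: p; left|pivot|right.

pivot = v[7] = 9; i = -1
j=0: v[0]=12 > 9 → no swap
j=1: v[1]=10 > 9 → no swap
j=2: v[2]=9 ≤ 9 → i=0, swap v[0],v[2] → 9 10 12 6 6 9 6 9
j=3: v[3]=6 ≤ 9 → i=1, swap v[1],v[3] → 9 6 12 10 6 9 6 9
j=4: v[4]=6 ≤ 9 → i=2, swap v[2],v[4] → 9 6 6 10 12 9 6 9
j=5: v[5]=9 ≤ 9 → i=3, swap v[3],v[5] → 9 6 6 9 12 10 6 9
j=6: v[6]=6 ≤ 9 → i=4, swap v[4],v[6] → 9 6 6 9 6 10 12 9
final swap v[5],v[7] → 9 6 6 9 6 9 12 10; return 5
p = 5; k-1 = 0 < 5 ⇒ left

5; left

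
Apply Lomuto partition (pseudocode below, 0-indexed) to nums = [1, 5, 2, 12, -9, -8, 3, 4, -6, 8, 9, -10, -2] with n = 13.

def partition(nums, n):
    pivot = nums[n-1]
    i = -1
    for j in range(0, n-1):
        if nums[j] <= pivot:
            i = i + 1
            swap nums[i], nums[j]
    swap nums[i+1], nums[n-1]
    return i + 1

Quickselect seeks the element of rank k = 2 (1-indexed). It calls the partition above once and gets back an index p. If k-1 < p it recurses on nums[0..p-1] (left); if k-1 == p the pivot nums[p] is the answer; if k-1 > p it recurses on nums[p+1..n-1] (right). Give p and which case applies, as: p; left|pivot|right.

pivot=-2, i=-1
j=0: 1>-2, skip
j=1: 5>-2, skip
j=2: 2>-2, skip
j=3: 12>-2, skip
j=4: -9≤-2, i=0, swap(0,4) ⇒ [-9, 5, 2, 12, 1, -8, 3, 4, -6, 8, 9, -10, -2]
j=5: -8≤-2, i=1, swap(1,5) ⇒ [-9, -8, 2, 12, 1, 5, 3, 4, -6, 8, 9, -10, -2]
j=6: 3>-2, skip
j=7: 4>-2, skip
j=8: -6≤-2, i=2, swap(2,8) ⇒ [-9, -8, -6, 12, 1, 5, 3, 4, 2, 8, 9, -10, -2]
j=9: 8>-2, skip
j=10: 9>-2, skip
j=11: -10≤-2, i=3, swap(3,11) ⇒ [-9, -8, -6, -10, 1, 5, 3, 4, 2, 8, 9, 12, -2]
swap(4,12) ⇒ [-9, -8, -6, -10, -2, 5, 3, 4, 2, 8, 9, 12, 1]; return 4
p = 4; k-1 = 1 < 4 ⇒ left

4; left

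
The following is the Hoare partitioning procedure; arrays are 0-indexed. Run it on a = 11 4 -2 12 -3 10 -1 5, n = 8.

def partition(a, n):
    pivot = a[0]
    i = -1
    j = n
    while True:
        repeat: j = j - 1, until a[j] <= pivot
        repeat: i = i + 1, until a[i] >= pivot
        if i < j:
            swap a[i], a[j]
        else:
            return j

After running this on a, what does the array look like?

5 4 -2 -1 -3 10 12 11

pivot = a[0] = 11; i = -1, j = 8
j→7 (a[7]=5≤11), i→0 (a[0]=11≥11); i<j, swap → 5 4 -2 12 -3 10 -1 11
j→6 (a[6]=-1≤11), i→3 (a[3]=12≥11); i<j, swap → 5 4 -2 -1 -3 10 12 11
j→5, i→6; i≥j, return j=5. a = 5 4 -2 -1 -3 10 12 11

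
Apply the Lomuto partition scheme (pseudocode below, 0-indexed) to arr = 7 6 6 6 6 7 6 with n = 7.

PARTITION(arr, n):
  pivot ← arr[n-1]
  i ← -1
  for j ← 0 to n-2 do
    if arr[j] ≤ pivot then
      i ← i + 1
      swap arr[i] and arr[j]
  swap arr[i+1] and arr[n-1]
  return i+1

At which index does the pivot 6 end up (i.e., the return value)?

4

pivot = arr[6] = 6; i = -1
j=0: arr[0]=7 > 6 → no swap
j=1: arr[1]=6 ≤ 6 → i=0, swap arr[0],arr[1] → 6 7 6 6 6 7 6
j=2: arr[2]=6 ≤ 6 → i=1, swap arr[1],arr[2] → 6 6 7 6 6 7 6
j=3: arr[3]=6 ≤ 6 → i=2, swap arr[2],arr[3] → 6 6 6 7 6 7 6
j=4: arr[4]=6 ≤ 6 → i=3, swap arr[3],arr[4] → 6 6 6 6 7 7 6
j=5: arr[5]=7 > 6 → no swap
final swap arr[4],arr[6] → 6 6 6 6 6 7 7; return 4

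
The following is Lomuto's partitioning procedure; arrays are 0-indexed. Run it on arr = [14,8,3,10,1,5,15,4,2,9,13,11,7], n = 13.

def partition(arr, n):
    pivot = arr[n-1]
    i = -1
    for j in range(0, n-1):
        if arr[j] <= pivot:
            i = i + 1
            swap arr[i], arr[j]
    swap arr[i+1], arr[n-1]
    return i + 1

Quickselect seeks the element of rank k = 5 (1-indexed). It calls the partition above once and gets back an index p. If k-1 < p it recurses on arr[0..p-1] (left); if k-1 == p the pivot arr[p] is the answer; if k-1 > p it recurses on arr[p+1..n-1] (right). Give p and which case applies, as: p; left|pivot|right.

5; left

pivot = arr[12] = 7; i = -1
j=0: arr[0]=14 > 7 → no swap
j=1: arr[1]=8 > 7 → no swap
j=2: arr[2]=3 ≤ 7 → i=0, swap arr[0],arr[2] → [3,8,14,10,1,5,15,4,2,9,13,11,7]
j=3: arr[3]=10 > 7 → no swap
j=4: arr[4]=1 ≤ 7 → i=1, swap arr[1],arr[4] → [3,1,14,10,8,5,15,4,2,9,13,11,7]
j=5: arr[5]=5 ≤ 7 → i=2, swap arr[2],arr[5] → [3,1,5,10,8,14,15,4,2,9,13,11,7]
j=6: arr[6]=15 > 7 → no swap
j=7: arr[7]=4 ≤ 7 → i=3, swap arr[3],arr[7] → [3,1,5,4,8,14,15,10,2,9,13,11,7]
j=8: arr[8]=2 ≤ 7 → i=4, swap arr[4],arr[8] → [3,1,5,4,2,14,15,10,8,9,13,11,7]
j=9: arr[9]=9 > 7 → no swap
j=10: arr[10]=13 > 7 → no swap
j=11: arr[11]=11 > 7 → no swap
final swap arr[5],arr[12] → [3,1,5,4,2,7,15,10,8,9,13,11,14]; return 5
p = 5; k-1 = 4 < 5 ⇒ left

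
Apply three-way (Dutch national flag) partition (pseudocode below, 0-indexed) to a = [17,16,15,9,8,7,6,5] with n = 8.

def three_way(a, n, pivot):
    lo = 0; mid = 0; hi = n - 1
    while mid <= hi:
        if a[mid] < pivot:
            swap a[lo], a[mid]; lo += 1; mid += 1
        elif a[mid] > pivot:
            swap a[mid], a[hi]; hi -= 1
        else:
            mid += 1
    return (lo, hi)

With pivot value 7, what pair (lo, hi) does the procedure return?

lo=0 mid=0 hi=7
17>7: swap(0,7), hi=6 ⇒ [5,16,15,9,8,7,6,17]
5<7: swap(0,0), lo=1 mid=1 ⇒ [5,16,15,9,8,7,6,17]
16>7: swap(1,6), hi=5 ⇒ [5,6,15,9,8,7,16,17]
6<7: swap(1,1), lo=2 mid=2 ⇒ [5,6,15,9,8,7,16,17]
15>7: swap(2,5), hi=4 ⇒ [5,6,7,9,8,15,16,17]
7=7: mid=3
9>7: swap(3,4), hi=3 ⇒ [5,6,7,8,9,15,16,17]
8>7: swap(3,3), hi=2 ⇒ [5,6,7,8,9,15,16,17]
done. lo=2 hi=2; a=[5,6,7,8,9,15,16,17]

(2, 2)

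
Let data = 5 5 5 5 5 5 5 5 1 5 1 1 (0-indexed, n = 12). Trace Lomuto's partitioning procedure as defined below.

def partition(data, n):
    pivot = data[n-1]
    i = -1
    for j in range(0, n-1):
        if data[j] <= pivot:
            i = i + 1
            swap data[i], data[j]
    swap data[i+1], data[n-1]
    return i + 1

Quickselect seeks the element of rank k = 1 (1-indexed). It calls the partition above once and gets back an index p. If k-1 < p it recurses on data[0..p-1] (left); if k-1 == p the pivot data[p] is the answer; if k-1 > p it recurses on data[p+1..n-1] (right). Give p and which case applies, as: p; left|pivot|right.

pivot=1, i=-1
j=0: 5>1, skip
j=1: 5>1, skip
j=2: 5>1, skip
j=3: 5>1, skip
j=4: 5>1, skip
j=5: 5>1, skip
j=6: 5>1, skip
j=7: 5>1, skip
j=8: 1≤1, i=0, swap(0,8) ⇒ 1 5 5 5 5 5 5 5 5 5 1 1
j=9: 5>1, skip
j=10: 1≤1, i=1, swap(1,10) ⇒ 1 1 5 5 5 5 5 5 5 5 5 1
swap(2,11) ⇒ 1 1 1 5 5 5 5 5 5 5 5 5; return 2
p = 2; k-1 = 0 < 2 ⇒ left

2; left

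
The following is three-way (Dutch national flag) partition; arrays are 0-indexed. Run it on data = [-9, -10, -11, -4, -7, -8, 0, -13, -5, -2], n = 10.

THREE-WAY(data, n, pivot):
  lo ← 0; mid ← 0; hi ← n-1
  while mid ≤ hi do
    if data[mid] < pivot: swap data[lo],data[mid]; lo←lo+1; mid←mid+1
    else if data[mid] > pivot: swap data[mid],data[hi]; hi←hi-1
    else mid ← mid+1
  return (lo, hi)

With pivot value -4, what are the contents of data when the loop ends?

[-9, -10, -11, -7, -8, -5, -13, -4, -2, 0]

lo=0 mid=0 hi=9
-9<-4: swap(0,0), lo=1 mid=1 ⇒ [-9, -10, -11, -4, -7, -8, 0, -13, -5, -2]
-10<-4: swap(1,1), lo=2 mid=2 ⇒ [-9, -10, -11, -4, -7, -8, 0, -13, -5, -2]
-11<-4: swap(2,2), lo=3 mid=3 ⇒ [-9, -10, -11, -4, -7, -8, 0, -13, -5, -2]
-4=-4: mid=4
-7<-4: swap(3,4), lo=4 mid=5 ⇒ [-9, -10, -11, -7, -4, -8, 0, -13, -5, -2]
-8<-4: swap(4,5), lo=5 mid=6 ⇒ [-9, -10, -11, -7, -8, -4, 0, -13, -5, -2]
0>-4: swap(6,9), hi=8 ⇒ [-9, -10, -11, -7, -8, -4, -2, -13, -5, 0]
-2>-4: swap(6,8), hi=7 ⇒ [-9, -10, -11, -7, -8, -4, -5, -13, -2, 0]
-5<-4: swap(5,6), lo=6 mid=7 ⇒ [-9, -10, -11, -7, -8, -5, -4, -13, -2, 0]
-13<-4: swap(6,7), lo=7 mid=8 ⇒ [-9, -10, -11, -7, -8, -5, -13, -4, -2, 0]
done. lo=7 hi=7; data=[-9, -10, -11, -7, -8, -5, -13, -4, -2, 0]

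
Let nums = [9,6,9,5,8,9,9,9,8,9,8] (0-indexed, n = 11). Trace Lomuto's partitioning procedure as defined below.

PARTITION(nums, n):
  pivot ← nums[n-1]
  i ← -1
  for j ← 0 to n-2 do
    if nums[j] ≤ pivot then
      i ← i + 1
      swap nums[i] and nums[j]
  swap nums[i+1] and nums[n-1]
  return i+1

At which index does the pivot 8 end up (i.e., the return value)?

pivot=8, i=-1
j=0: 9>8, skip
j=1: 6≤8, i=0, swap(0,1) ⇒ [6,9,9,5,8,9,9,9,8,9,8]
j=2: 9>8, skip
j=3: 5≤8, i=1, swap(1,3) ⇒ [6,5,9,9,8,9,9,9,8,9,8]
j=4: 8≤8, i=2, swap(2,4) ⇒ [6,5,8,9,9,9,9,9,8,9,8]
j=5: 9>8, skip
j=6: 9>8, skip
j=7: 9>8, skip
j=8: 8≤8, i=3, swap(3,8) ⇒ [6,5,8,8,9,9,9,9,9,9,8]
j=9: 9>8, skip
swap(4,10) ⇒ [6,5,8,8,8,9,9,9,9,9,9]; return 4

4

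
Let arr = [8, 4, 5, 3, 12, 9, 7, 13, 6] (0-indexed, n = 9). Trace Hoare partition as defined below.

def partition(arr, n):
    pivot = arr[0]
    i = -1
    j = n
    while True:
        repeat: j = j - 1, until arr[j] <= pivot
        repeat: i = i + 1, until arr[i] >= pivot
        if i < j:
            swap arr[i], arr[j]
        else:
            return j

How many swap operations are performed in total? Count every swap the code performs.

pivot=8
j stops at 8 (6), i stops at 0 (8); swap ⇒ [6, 4, 5, 3, 12, 9, 7, 13, 8]
j stops at 6 (7), i stops at 4 (12); swap ⇒ [6, 4, 5, 3, 7, 9, 12, 13, 8]
j stops at 4, i stops at 5; i≥j ⇒ return 4. arr=[6, 4, 5, 3, 7, 9, 12, 13, 8]

2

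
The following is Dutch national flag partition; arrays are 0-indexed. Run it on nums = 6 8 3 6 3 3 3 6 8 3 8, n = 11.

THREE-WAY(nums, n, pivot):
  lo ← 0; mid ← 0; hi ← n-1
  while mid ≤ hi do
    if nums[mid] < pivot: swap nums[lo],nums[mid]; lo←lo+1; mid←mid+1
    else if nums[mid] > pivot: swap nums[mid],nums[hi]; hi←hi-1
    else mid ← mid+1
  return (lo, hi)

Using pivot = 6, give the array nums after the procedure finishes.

lo=0 mid=0 hi=10
6=6: mid=1
8>6: swap(1,10), hi=9 ⇒ 6 8 3 6 3 3 3 6 8 3 8
8>6: swap(1,9), hi=8 ⇒ 6 3 3 6 3 3 3 6 8 8 8
3<6: swap(0,1), lo=1 mid=2 ⇒ 3 6 3 6 3 3 3 6 8 8 8
3<6: swap(1,2), lo=2 mid=3 ⇒ 3 3 6 6 3 3 3 6 8 8 8
6=6: mid=4
3<6: swap(2,4), lo=3 mid=5 ⇒ 3 3 3 6 6 3 3 6 8 8 8
3<6: swap(3,5), lo=4 mid=6 ⇒ 3 3 3 3 6 6 3 6 8 8 8
3<6: swap(4,6), lo=5 mid=7 ⇒ 3 3 3 3 3 6 6 6 8 8 8
6=6: mid=8
8>6: swap(8,8), hi=7 ⇒ 3 3 3 3 3 6 6 6 8 8 8
done. lo=5 hi=7; nums=3 3 3 3 3 6 6 6 8 8 8

3 3 3 3 3 6 6 6 8 8 8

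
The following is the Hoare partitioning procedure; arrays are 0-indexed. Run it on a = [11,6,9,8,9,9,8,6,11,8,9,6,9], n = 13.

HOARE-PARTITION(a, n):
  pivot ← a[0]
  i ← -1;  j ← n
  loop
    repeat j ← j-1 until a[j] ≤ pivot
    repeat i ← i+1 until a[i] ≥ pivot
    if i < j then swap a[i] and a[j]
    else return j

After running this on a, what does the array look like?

[9,6,9,8,9,9,8,6,6,8,9,11,11]

pivot=11
j stops at 12 (9), i stops at 0 (11); swap ⇒ [9,6,9,8,9,9,8,6,11,8,9,6,11]
j stops at 11 (6), i stops at 8 (11); swap ⇒ [9,6,9,8,9,9,8,6,6,8,9,11,11]
j stops at 10, i stops at 11; i≥j ⇒ return 10. a=[9,6,9,8,9,9,8,6,6,8,9,11,11]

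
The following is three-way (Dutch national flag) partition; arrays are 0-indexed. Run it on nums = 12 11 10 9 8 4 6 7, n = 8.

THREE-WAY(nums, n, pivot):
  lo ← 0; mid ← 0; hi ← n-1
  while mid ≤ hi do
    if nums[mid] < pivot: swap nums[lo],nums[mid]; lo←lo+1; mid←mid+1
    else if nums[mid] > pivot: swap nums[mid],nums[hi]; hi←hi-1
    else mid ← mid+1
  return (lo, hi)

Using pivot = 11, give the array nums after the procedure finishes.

lo=0 mid=0 hi=7
12>11: swap(0,7), hi=6 ⇒ 7 11 10 9 8 4 6 12
7<11: swap(0,0), lo=1 mid=1 ⇒ 7 11 10 9 8 4 6 12
11=11: mid=2
10<11: swap(1,2), lo=2 mid=3 ⇒ 7 10 11 9 8 4 6 12
9<11: swap(2,3), lo=3 mid=4 ⇒ 7 10 9 11 8 4 6 12
8<11: swap(3,4), lo=4 mid=5 ⇒ 7 10 9 8 11 4 6 12
4<11: swap(4,5), lo=5 mid=6 ⇒ 7 10 9 8 4 11 6 12
6<11: swap(5,6), lo=6 mid=7 ⇒ 7 10 9 8 4 6 11 12
done. lo=6 hi=6; nums=7 10 9 8 4 6 11 12

7 10 9 8 4 6 11 12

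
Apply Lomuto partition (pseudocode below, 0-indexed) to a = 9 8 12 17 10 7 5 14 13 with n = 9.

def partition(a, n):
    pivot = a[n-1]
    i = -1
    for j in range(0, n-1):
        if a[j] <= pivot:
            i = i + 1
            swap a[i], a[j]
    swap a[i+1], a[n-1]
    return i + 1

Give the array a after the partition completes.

pivot=13, i=-1
j=0: 9≤13, i=0, swap(0,0) ⇒ 9 8 12 17 10 7 5 14 13
j=1: 8≤13, i=1, swap(1,1) ⇒ 9 8 12 17 10 7 5 14 13
j=2: 12≤13, i=2, swap(2,2) ⇒ 9 8 12 17 10 7 5 14 13
j=3: 17>13, skip
j=4: 10≤13, i=3, swap(3,4) ⇒ 9 8 12 10 17 7 5 14 13
j=5: 7≤13, i=4, swap(4,5) ⇒ 9 8 12 10 7 17 5 14 13
j=6: 5≤13, i=5, swap(5,6) ⇒ 9 8 12 10 7 5 17 14 13
j=7: 14>13, skip
swap(6,8) ⇒ 9 8 12 10 7 5 13 14 17; return 6

9 8 12 10 7 5 13 14 17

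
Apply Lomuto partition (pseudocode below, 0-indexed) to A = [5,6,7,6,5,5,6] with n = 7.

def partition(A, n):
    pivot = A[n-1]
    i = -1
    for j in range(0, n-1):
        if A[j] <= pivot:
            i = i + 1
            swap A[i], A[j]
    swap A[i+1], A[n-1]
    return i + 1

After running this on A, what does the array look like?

pivot = A[6] = 6; i = -1
j=0: A[0]=5 ≤ 6 → i=0, swap A[0],A[0] (no change) → [5,6,7,6,5,5,6]
j=1: A[1]=6 ≤ 6 → i=1, swap A[1],A[1] (no change) → [5,6,7,6,5,5,6]
j=2: A[2]=7 > 6 → no swap
j=3: A[3]=6 ≤ 6 → i=2, swap A[2],A[3] → [5,6,6,7,5,5,6]
j=4: A[4]=5 ≤ 6 → i=3, swap A[3],A[4] → [5,6,6,5,7,5,6]
j=5: A[5]=5 ≤ 6 → i=4, swap A[4],A[5] → [5,6,6,5,5,7,6]
final swap A[5],A[6] → [5,6,6,5,5,6,7]; return 5

[5,6,6,5,5,6,7]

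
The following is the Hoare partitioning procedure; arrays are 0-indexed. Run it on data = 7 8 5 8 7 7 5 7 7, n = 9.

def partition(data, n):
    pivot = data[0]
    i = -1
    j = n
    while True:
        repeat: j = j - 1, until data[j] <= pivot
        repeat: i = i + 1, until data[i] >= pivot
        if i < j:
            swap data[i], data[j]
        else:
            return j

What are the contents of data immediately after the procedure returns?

pivot=7
j stops at 8 (7), i stops at 0 (7); swap ⇒ 7 8 5 8 7 7 5 7 7
j stops at 7 (7), i stops at 1 (8); swap ⇒ 7 7 5 8 7 7 5 8 7
j stops at 6 (5), i stops at 3 (8); swap ⇒ 7 7 5 5 7 7 8 8 7
j stops at 5 (7), i stops at 4 (7); swap ⇒ 7 7 5 5 7 7 8 8 7
j stops at 4, i stops at 5; i≥j ⇒ return 4. data=7 7 5 5 7 7 8 8 7

7 7 5 5 7 7 8 8 7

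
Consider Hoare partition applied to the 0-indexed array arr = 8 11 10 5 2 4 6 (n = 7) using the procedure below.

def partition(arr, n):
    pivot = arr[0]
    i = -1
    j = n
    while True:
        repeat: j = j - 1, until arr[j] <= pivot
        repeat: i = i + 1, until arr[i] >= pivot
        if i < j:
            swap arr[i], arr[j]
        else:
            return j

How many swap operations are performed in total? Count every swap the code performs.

pivot=8
j stops at 6 (6), i stops at 0 (8); swap ⇒ 6 11 10 5 2 4 8
j stops at 5 (4), i stops at 1 (11); swap ⇒ 6 4 10 5 2 11 8
j stops at 4 (2), i stops at 2 (10); swap ⇒ 6 4 2 5 10 11 8
j stops at 3, i stops at 4; i≥j ⇒ return 3. arr=6 4 2 5 10 11 8

3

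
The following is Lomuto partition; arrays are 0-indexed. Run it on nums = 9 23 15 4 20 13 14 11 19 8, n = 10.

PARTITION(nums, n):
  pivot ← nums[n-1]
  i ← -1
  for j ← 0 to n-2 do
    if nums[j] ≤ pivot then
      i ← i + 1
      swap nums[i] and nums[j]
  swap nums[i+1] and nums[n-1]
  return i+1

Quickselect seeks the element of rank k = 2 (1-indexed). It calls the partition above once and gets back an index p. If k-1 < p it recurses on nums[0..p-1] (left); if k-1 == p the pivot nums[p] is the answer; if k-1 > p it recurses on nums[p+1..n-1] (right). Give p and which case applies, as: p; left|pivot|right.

1; pivot

pivot=8, i=-1
j=0: 9>8, skip
j=1: 23>8, skip
j=2: 15>8, skip
j=3: 4≤8, i=0, swap(0,3) ⇒ 4 23 15 9 20 13 14 11 19 8
j=4: 20>8, skip
j=5: 13>8, skip
j=6: 14>8, skip
j=7: 11>8, skip
j=8: 19>8, skip
swap(1,9) ⇒ 4 8 15 9 20 13 14 11 19 23; return 1
p = 1; k-1 = 1 == 1 ⇒ pivot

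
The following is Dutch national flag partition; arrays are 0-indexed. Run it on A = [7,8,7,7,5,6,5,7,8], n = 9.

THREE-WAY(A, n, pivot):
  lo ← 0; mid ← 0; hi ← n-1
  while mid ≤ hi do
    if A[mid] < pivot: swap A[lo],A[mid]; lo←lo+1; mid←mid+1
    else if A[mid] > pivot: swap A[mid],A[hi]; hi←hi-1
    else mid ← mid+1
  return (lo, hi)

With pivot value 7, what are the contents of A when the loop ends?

[5,6,5,7,7,7,7,8,8]

lo=0 mid=0 hi=8
7=7: mid=1
8>7: swap(1,8), hi=7 ⇒ [7,8,7,7,5,6,5,7,8]
8>7: swap(1,7), hi=6 ⇒ [7,7,7,7,5,6,5,8,8]
7=7: mid=2
7=7: mid=3
7=7: mid=4
5<7: swap(0,4), lo=1 mid=5 ⇒ [5,7,7,7,7,6,5,8,8]
6<7: swap(1,5), lo=2 mid=6 ⇒ [5,6,7,7,7,7,5,8,8]
5<7: swap(2,6), lo=3 mid=7 ⇒ [5,6,5,7,7,7,7,8,8]
done. lo=3 hi=6; A=[5,6,5,7,7,7,7,8,8]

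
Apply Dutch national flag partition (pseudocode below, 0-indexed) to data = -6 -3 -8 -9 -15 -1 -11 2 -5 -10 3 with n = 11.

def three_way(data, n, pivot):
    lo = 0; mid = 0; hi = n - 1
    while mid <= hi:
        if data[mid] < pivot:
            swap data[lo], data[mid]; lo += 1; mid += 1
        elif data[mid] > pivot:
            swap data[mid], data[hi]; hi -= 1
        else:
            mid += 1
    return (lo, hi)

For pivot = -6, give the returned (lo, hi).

pivot = -6; lo=0, mid=0, hi=10
data[mid]=-6=-6: mid=1
data[mid]=-3>-6: swap data[1],data[10]; hi=9 → -6 3 -8 -9 -15 -1 -11 2 -5 -10 -3
data[mid]=3>-6: swap data[1],data[9]; hi=8 → -6 -10 -8 -9 -15 -1 -11 2 -5 3 -3
data[mid]=-10<-6: swap data[0],data[1]; lo=1,mid=2 → -10 -6 -8 -9 -15 -1 -11 2 -5 3 -3
data[mid]=-8<-6: swap data[1],data[2]; lo=2,mid=3 → -10 -8 -6 -9 -15 -1 -11 2 -5 3 -3
data[mid]=-9<-6: swap data[2],data[3]; lo=3,mid=4 → -10 -8 -9 -6 -15 -1 -11 2 -5 3 -3
data[mid]=-15<-6: swap data[3],data[4]; lo=4,mid=5 → -10 -8 -9 -15 -6 -1 -11 2 -5 3 -3
data[mid]=-1>-6: swap data[5],data[8]; hi=7 → -10 -8 -9 -15 -6 -5 -11 2 -1 3 -3
data[mid]=-5>-6: swap data[5],data[7]; hi=6 → -10 -8 -9 -15 -6 2 -11 -5 -1 3 -3
data[mid]=2>-6: swap data[5],data[6]; hi=5 → -10 -8 -9 -15 -6 -11 2 -5 -1 3 -3
data[mid]=-11<-6: swap data[4],data[5]; lo=5,mid=6 → -10 -8 -9 -15 -11 -6 2 -5 -1 3 -3
end: lo=5, hi=5; data = -10 -8 -9 -15 -11 -6 2 -5 -1 3 -3

(5, 5)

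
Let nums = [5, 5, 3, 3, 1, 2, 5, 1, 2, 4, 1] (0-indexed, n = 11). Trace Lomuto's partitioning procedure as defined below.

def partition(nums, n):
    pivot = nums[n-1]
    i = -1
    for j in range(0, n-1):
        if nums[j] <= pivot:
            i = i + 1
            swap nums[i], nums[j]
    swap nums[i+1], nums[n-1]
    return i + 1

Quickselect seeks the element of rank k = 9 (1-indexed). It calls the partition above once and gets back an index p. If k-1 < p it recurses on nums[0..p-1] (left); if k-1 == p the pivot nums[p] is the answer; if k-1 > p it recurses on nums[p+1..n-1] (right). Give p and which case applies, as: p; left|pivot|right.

pivot = nums[10] = 1; i = -1
j=0: nums[0]=5 > 1 → no swap
j=1: nums[1]=5 > 1 → no swap
j=2: nums[2]=3 > 1 → no swap
j=3: nums[3]=3 > 1 → no swap
j=4: nums[4]=1 ≤ 1 → i=0, swap nums[0],nums[4] → [1, 5, 3, 3, 5, 2, 5, 1, 2, 4, 1]
j=5: nums[5]=2 > 1 → no swap
j=6: nums[6]=5 > 1 → no swap
j=7: nums[7]=1 ≤ 1 → i=1, swap nums[1],nums[7] → [1, 1, 3, 3, 5, 2, 5, 5, 2, 4, 1]
j=8: nums[8]=2 > 1 → no swap
j=9: nums[9]=4 > 1 → no swap
final swap nums[2],nums[10] → [1, 1, 1, 3, 5, 2, 5, 5, 2, 4, 3]; return 2
p = 2; k-1 = 8 > 2 ⇒ right

2; right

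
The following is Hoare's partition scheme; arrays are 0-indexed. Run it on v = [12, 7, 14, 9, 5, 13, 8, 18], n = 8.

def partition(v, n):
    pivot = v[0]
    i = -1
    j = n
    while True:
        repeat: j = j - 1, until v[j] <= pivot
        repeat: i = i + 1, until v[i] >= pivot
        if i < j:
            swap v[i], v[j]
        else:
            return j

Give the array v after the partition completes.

[8, 7, 5, 9, 14, 13, 12, 18]

pivot = v[0] = 12; i = -1, j = 8
j→6 (v[6]=8≤12), i→0 (v[0]=12≥12); i<j, swap → [8, 7, 14, 9, 5, 13, 12, 18]
j→4 (v[4]=5≤12), i→2 (v[2]=14≥12); i<j, swap → [8, 7, 5, 9, 14, 13, 12, 18]
j→3, i→4; i≥j, return j=3. v = [8, 7, 5, 9, 14, 13, 12, 18]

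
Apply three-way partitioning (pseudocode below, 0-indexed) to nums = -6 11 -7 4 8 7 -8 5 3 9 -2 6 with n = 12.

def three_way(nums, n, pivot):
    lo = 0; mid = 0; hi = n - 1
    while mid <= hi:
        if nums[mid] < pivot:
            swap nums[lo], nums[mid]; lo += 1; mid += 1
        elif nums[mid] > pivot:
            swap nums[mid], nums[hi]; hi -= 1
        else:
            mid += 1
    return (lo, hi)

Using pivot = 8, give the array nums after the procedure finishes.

-6 6 -7 4 7 -8 5 3 -2 8 9 11

lo=0 mid=0 hi=11
-6<8: swap(0,0), lo=1 mid=1 ⇒ -6 11 -7 4 8 7 -8 5 3 9 -2 6
11>8: swap(1,11), hi=10 ⇒ -6 6 -7 4 8 7 -8 5 3 9 -2 11
6<8: swap(1,1), lo=2 mid=2 ⇒ -6 6 -7 4 8 7 -8 5 3 9 -2 11
-7<8: swap(2,2), lo=3 mid=3 ⇒ -6 6 -7 4 8 7 -8 5 3 9 -2 11
4<8: swap(3,3), lo=4 mid=4 ⇒ -6 6 -7 4 8 7 -8 5 3 9 -2 11
8=8: mid=5
7<8: swap(4,5), lo=5 mid=6 ⇒ -6 6 -7 4 7 8 -8 5 3 9 -2 11
-8<8: swap(5,6), lo=6 mid=7 ⇒ -6 6 -7 4 7 -8 8 5 3 9 -2 11
5<8: swap(6,7), lo=7 mid=8 ⇒ -6 6 -7 4 7 -8 5 8 3 9 -2 11
3<8: swap(7,8), lo=8 mid=9 ⇒ -6 6 -7 4 7 -8 5 3 8 9 -2 11
9>8: swap(9,10), hi=9 ⇒ -6 6 -7 4 7 -8 5 3 8 -2 9 11
-2<8: swap(8,9), lo=9 mid=10 ⇒ -6 6 -7 4 7 -8 5 3 -2 8 9 11
done. lo=9 hi=9; nums=-6 6 -7 4 7 -8 5 3 -2 8 9 11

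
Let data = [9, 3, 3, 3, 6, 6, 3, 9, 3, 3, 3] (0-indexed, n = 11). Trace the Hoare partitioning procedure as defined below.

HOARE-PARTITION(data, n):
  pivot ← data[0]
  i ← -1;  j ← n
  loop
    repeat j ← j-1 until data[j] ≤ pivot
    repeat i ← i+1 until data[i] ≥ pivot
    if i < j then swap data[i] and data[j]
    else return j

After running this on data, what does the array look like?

pivot = data[0] = 9; i = -1, j = 11
j→10 (data[10]=3≤9), i→0 (data[0]=9≥9); i<j, swap → [3, 3, 3, 3, 6, 6, 3, 9, 3, 3, 9]
j→9 (data[9]=3≤9), i→7 (data[7]=9≥9); i<j, swap → [3, 3, 3, 3, 6, 6, 3, 3, 3, 9, 9]
j→8, i→9; i≥j, return j=8. data = [3, 3, 3, 3, 6, 6, 3, 3, 3, 9, 9]

[3, 3, 3, 3, 6, 6, 3, 3, 3, 9, 9]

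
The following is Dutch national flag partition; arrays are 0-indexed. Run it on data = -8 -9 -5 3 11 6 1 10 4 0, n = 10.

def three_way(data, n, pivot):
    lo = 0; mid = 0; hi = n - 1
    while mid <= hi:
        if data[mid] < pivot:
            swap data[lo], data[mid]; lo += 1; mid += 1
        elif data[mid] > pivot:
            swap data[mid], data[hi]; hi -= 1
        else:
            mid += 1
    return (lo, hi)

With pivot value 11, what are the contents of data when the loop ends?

-8 -9 -5 3 6 1 10 4 0 11

lo=0 mid=0 hi=9
-8<11: swap(0,0), lo=1 mid=1 ⇒ -8 -9 -5 3 11 6 1 10 4 0
-9<11: swap(1,1), lo=2 mid=2 ⇒ -8 -9 -5 3 11 6 1 10 4 0
-5<11: swap(2,2), lo=3 mid=3 ⇒ -8 -9 -5 3 11 6 1 10 4 0
3<11: swap(3,3), lo=4 mid=4 ⇒ -8 -9 -5 3 11 6 1 10 4 0
11=11: mid=5
6<11: swap(4,5), lo=5 mid=6 ⇒ -8 -9 -5 3 6 11 1 10 4 0
1<11: swap(5,6), lo=6 mid=7 ⇒ -8 -9 -5 3 6 1 11 10 4 0
10<11: swap(6,7), lo=7 mid=8 ⇒ -8 -9 -5 3 6 1 10 11 4 0
4<11: swap(7,8), lo=8 mid=9 ⇒ -8 -9 -5 3 6 1 10 4 11 0
0<11: swap(8,9), lo=9 mid=10 ⇒ -8 -9 -5 3 6 1 10 4 0 11
done. lo=9 hi=9; data=-8 -9 -5 3 6 1 10 4 0 11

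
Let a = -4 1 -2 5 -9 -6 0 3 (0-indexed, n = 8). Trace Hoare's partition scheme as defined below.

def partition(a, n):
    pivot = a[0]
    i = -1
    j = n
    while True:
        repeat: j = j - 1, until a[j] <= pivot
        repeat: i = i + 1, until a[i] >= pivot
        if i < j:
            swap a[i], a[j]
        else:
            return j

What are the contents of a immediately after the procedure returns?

pivot = a[0] = -4; i = -1, j = 8
j→5 (a[5]=-6≤-4), i→0 (a[0]=-4≥-4); i<j, swap → -6 1 -2 5 -9 -4 0 3
j→4 (a[4]=-9≤-4), i→1 (a[1]=1≥-4); i<j, swap → -6 -9 -2 5 1 -4 0 3
j→1, i→2; i≥j, return j=1. a = -6 -9 -2 5 1 -4 0 3

-6 -9 -2 5 1 -4 0 3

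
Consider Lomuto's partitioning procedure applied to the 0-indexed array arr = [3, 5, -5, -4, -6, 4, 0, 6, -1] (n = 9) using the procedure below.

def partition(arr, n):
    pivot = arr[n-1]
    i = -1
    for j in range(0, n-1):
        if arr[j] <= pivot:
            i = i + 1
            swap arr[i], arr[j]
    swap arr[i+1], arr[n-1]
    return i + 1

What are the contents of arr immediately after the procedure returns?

[-5, -4, -6, -1, 3, 4, 0, 6, 5]

pivot = arr[8] = -1; i = -1
j=0: arr[0]=3 > -1 → no swap
j=1: arr[1]=5 > -1 → no swap
j=2: arr[2]=-5 ≤ -1 → i=0, swap arr[0],arr[2] → [-5, 5, 3, -4, -6, 4, 0, 6, -1]
j=3: arr[3]=-4 ≤ -1 → i=1, swap arr[1],arr[3] → [-5, -4, 3, 5, -6, 4, 0, 6, -1]
j=4: arr[4]=-6 ≤ -1 → i=2, swap arr[2],arr[4] → [-5, -4, -6, 5, 3, 4, 0, 6, -1]
j=5: arr[5]=4 > -1 → no swap
j=6: arr[6]=0 > -1 → no swap
j=7: arr[7]=6 > -1 → no swap
final swap arr[3],arr[8] → [-5, -4, -6, -1, 3, 4, 0, 6, 5]; return 3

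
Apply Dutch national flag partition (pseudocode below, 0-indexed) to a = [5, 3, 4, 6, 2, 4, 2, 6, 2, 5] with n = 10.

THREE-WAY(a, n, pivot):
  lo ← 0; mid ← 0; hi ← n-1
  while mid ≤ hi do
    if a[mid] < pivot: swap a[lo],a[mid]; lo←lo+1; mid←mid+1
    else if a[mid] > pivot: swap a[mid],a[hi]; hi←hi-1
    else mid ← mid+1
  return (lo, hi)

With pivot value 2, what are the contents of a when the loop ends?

[2, 2, 2, 6, 4, 4, 6, 3, 5, 5]

lo=0 mid=0 hi=9
5>2: swap(0,9), hi=8 ⇒ [5, 3, 4, 6, 2, 4, 2, 6, 2, 5]
5>2: swap(0,8), hi=7 ⇒ [2, 3, 4, 6, 2, 4, 2, 6, 5, 5]
2=2: mid=1
3>2: swap(1,7), hi=6 ⇒ [2, 6, 4, 6, 2, 4, 2, 3, 5, 5]
6>2: swap(1,6), hi=5 ⇒ [2, 2, 4, 6, 2, 4, 6, 3, 5, 5]
2=2: mid=2
4>2: swap(2,5), hi=4 ⇒ [2, 2, 4, 6, 2, 4, 6, 3, 5, 5]
4>2: swap(2,4), hi=3 ⇒ [2, 2, 2, 6, 4, 4, 6, 3, 5, 5]
2=2: mid=3
6>2: swap(3,3), hi=2 ⇒ [2, 2, 2, 6, 4, 4, 6, 3, 5, 5]
done. lo=0 hi=2; a=[2, 2, 2, 6, 4, 4, 6, 3, 5, 5]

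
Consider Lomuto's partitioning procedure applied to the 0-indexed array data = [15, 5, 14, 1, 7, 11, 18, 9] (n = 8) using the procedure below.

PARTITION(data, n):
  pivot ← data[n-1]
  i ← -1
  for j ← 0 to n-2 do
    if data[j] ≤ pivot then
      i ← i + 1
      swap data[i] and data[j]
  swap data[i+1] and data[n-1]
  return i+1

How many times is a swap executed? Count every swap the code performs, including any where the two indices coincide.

pivot=9, i=-1
j=0: 15>9, skip
j=1: 5≤9, i=0, swap(0,1) ⇒ [5, 15, 14, 1, 7, 11, 18, 9]
j=2: 14>9, skip
j=3: 1≤9, i=1, swap(1,3) ⇒ [5, 1, 14, 15, 7, 11, 18, 9]
j=4: 7≤9, i=2, swap(2,4) ⇒ [5, 1, 7, 15, 14, 11, 18, 9]
j=5: 11>9, skip
j=6: 18>9, skip
swap(3,7) ⇒ [5, 1, 7, 9, 14, 11, 18, 15]; return 3

4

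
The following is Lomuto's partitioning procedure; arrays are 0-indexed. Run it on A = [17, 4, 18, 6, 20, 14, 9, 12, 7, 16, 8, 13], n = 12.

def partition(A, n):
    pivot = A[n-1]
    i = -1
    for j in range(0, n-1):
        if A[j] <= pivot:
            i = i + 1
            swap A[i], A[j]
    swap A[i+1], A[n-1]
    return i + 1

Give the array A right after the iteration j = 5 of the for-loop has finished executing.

pivot = A[11] = 13; i = -1
j=0: A[0]=17 > 13 → no swap
j=1: A[1]=4 ≤ 13 → i=0, swap A[0],A[1] → [4, 17, 18, 6, 20, 14, 9, 12, 7, 16, 8, 13]
j=2: A[2]=18 > 13 → no swap
j=3: A[3]=6 ≤ 13 → i=1, swap A[1],A[3] → [4, 6, 18, 17, 20, 14, 9, 12, 7, 16, 8, 13]
j=4: A[4]=20 > 13 → no swap
j=5: A[5]=14 > 13 → no swap
(after j=5) A = [4, 6, 18, 17, 20, 14, 9, 12, 7, 16, 8, 13]

[4, 6, 18, 17, 20, 14, 9, 12, 7, 16, 8, 13]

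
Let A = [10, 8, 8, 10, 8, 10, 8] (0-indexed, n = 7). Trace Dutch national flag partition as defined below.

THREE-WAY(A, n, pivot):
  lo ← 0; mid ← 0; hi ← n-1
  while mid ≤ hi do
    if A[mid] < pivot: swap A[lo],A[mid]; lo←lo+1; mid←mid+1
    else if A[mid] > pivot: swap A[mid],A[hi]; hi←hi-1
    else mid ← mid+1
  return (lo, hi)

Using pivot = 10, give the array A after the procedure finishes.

lo=0 mid=0 hi=6
10=10: mid=1
8<10: swap(0,1), lo=1 mid=2 ⇒ [8, 10, 8, 10, 8, 10, 8]
8<10: swap(1,2), lo=2 mid=3 ⇒ [8, 8, 10, 10, 8, 10, 8]
10=10: mid=4
8<10: swap(2,4), lo=3 mid=5 ⇒ [8, 8, 8, 10, 10, 10, 8]
10=10: mid=6
8<10: swap(3,6), lo=4 mid=7 ⇒ [8, 8, 8, 8, 10, 10, 10]
done. lo=4 hi=6; A=[8, 8, 8, 8, 10, 10, 10]

[8, 8, 8, 8, 10, 10, 10]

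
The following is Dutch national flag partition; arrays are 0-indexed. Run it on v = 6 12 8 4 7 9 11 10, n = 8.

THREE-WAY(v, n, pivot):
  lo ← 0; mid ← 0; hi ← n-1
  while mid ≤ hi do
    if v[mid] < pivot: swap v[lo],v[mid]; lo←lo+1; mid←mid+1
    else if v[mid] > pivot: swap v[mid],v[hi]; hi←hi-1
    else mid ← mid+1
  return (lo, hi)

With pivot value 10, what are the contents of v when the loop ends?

6 8 4 7 9 10 11 12

lo=0 mid=0 hi=7
6<10: swap(0,0), lo=1 mid=1 ⇒ 6 12 8 4 7 9 11 10
12>10: swap(1,7), hi=6 ⇒ 6 10 8 4 7 9 11 12
10=10: mid=2
8<10: swap(1,2), lo=2 mid=3 ⇒ 6 8 10 4 7 9 11 12
4<10: swap(2,3), lo=3 mid=4 ⇒ 6 8 4 10 7 9 11 12
7<10: swap(3,4), lo=4 mid=5 ⇒ 6 8 4 7 10 9 11 12
9<10: swap(4,5), lo=5 mid=6 ⇒ 6 8 4 7 9 10 11 12
11>10: swap(6,6), hi=5 ⇒ 6 8 4 7 9 10 11 12
done. lo=5 hi=5; v=6 8 4 7 9 10 11 12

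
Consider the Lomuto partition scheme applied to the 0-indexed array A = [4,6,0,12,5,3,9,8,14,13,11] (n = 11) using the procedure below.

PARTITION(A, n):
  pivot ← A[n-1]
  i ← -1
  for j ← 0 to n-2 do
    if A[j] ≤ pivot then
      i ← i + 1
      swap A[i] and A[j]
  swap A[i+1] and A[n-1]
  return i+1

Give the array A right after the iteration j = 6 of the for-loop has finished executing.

[4,6,0,5,3,9,12,8,14,13,11]

pivot = A[10] = 11; i = -1
j=0: A[0]=4 ≤ 11 → i=0, swap A[0],A[0] (no change) → [4,6,0,12,5,3,9,8,14,13,11]
j=1: A[1]=6 ≤ 11 → i=1, swap A[1],A[1] (no change) → [4,6,0,12,5,3,9,8,14,13,11]
j=2: A[2]=0 ≤ 11 → i=2, swap A[2],A[2] (no change) → [4,6,0,12,5,3,9,8,14,13,11]
j=3: A[3]=12 > 11 → no swap
j=4: A[4]=5 ≤ 11 → i=3, swap A[3],A[4] → [4,6,0,5,12,3,9,8,14,13,11]
j=5: A[5]=3 ≤ 11 → i=4, swap A[4],A[5] → [4,6,0,5,3,12,9,8,14,13,11]
j=6: A[6]=9 ≤ 11 → i=5, swap A[5],A[6] → [4,6,0,5,3,9,12,8,14,13,11]
(after j=6) A = [4,6,0,5,3,9,12,8,14,13,11]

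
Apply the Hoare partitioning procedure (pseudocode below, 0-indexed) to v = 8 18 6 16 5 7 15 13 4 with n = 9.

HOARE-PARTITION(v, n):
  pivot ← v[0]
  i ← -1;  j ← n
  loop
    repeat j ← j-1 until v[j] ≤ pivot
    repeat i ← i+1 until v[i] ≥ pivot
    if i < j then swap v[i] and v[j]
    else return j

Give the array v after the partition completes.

pivot=8
j stops at 8 (4), i stops at 0 (8); swap ⇒ 4 18 6 16 5 7 15 13 8
j stops at 5 (7), i stops at 1 (18); swap ⇒ 4 7 6 16 5 18 15 13 8
j stops at 4 (5), i stops at 3 (16); swap ⇒ 4 7 6 5 16 18 15 13 8
j stops at 3, i stops at 4; i≥j ⇒ return 3. v=4 7 6 5 16 18 15 13 8

4 7 6 5 16 18 15 13 8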